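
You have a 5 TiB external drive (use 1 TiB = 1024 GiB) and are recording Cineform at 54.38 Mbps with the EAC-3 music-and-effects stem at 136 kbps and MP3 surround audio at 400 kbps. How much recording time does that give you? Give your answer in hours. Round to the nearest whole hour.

Audio total: 136 + 400 = 536 kbps = 0.536 Mbps.
Total bitrate: 54.38 + 0.536 = 54.916 Mbps.
Capacity: 5 TiB = 43,980,465 Mb.
Recording time: 43,980,465 / 54.916 = 800,868 s ≈ 222 hours.

222 hours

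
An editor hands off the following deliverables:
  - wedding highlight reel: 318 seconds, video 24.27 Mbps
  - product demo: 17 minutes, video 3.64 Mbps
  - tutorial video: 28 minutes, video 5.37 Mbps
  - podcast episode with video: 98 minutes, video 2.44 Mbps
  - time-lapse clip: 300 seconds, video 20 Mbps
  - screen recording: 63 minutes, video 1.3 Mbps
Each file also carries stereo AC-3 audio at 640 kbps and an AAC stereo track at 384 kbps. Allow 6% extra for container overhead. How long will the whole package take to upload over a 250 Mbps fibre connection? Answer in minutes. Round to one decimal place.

4.2 minutes

Audio total: 640 + 384 = 1024 kbps = 1.024 Mbps.
wedding highlight reel: 25.294 Mbps × 318 s × 1.06 = 8526.1 Mb
product demo: 4.664 Mbps × 1020 s × 1.06 = 5042.7 Mb
tutorial video: 6.394 Mbps × 1680 s × 1.06 = 11386.4 Mb
podcast episode with video: 3.464 Mbps × 5880 s × 1.06 = 21590.4 Mb
time-lapse clip: 21.024 Mbps × 300 s × 1.06 = 6685.6 Mb
screen recording: 2.324 Mbps × 3780 s × 1.06 = 9311.8 Mb
Total: 62543.1 Mb = 7817.9 MB.
At 250 Mbps: 62543.1 / 250 = 250 s ≈ 4.17 minutes.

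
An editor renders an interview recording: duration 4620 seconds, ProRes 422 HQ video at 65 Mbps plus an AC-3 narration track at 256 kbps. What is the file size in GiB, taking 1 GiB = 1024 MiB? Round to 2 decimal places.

Audio: 256 kbps = 0.256 Mbps.
Total bitrate: 65 + 0.256 = 65.256 Mbps.
Stream data: 65.256 Mbps × 4620 s = 301482.7 Mb.
301,483 Mb = 37,685,340,000 bytes ÷ 1,073,741,824 = 35.10 GiB.

35.10 GiB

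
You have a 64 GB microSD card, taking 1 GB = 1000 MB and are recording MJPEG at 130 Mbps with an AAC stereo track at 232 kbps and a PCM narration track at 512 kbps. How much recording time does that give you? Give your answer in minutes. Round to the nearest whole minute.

Audio total: 232 + 512 = 744 kbps = 0.744 Mbps.
Total bitrate: 130 + 0.744 = 130.744 Mbps.
Capacity: 64 GB = 512,000 Mb.
Recording time: 512,000 / 130.744 = 3,916 s ≈ 65.3 minutes.

65 minutes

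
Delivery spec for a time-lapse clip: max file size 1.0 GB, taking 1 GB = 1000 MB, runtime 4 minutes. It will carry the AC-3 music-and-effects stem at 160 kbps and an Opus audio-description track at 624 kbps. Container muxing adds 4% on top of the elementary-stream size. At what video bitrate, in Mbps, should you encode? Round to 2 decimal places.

31.27 Mbps

Budget: 1.0 GB = 8000.0 Mb.
Stream payload after overhead: 8000.0 / 1.04 = 7692.3 Mb.
4 min = 240 s
Total bitrate budget: 7692.3 Mb / 240 s = 32.051 Mbps.
Audio total: 160 + 624 = 784 kbps = 0.784 Mbps.
Video: 32.051 − 0.784 = 31.267 Mbps.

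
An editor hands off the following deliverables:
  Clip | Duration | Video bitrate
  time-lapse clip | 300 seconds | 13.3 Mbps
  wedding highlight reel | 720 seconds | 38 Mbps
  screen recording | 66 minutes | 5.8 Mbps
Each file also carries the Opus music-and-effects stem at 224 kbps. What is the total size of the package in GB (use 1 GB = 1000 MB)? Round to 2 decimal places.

Audio: 224 kbps = 0.224 Mbps.
time-lapse clip: 13.524 Mbps × 300 s = 4057.2 Mb
wedding highlight reel: 38.224 Mbps × 720 s = 27521.3 Mb
screen recording: 6.024 Mbps × 3960 s = 23855.0 Mb
Total: 55433.5 Mb = 6929.2 MB.
= 6.929 GB.

6.93 GB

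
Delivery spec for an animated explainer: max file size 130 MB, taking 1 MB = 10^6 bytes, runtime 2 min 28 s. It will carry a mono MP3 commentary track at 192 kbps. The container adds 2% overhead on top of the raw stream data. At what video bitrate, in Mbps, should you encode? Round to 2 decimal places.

6.70 Mbps

Budget: 130 MB = 1040.0 Mb.
Stream payload after overhead: 1040.0 / 1.02 = 1019.6 Mb.
2 min 28 s = 148 s
Total bitrate budget: 1019.6 Mb / 148 s = 6.889 Mbps.
Audio: 192 kbps = 0.192 Mbps.
Video: 6.889 − 0.192 = 6.697 Mbps.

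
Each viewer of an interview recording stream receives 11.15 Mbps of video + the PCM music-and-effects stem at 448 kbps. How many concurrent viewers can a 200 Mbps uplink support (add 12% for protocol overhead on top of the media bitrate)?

Audio: 448 kbps = 0.448 Mbps.
Per-viewer media rate: 11.598 Mbps.
On the wire with 12% overhead: 12.990 Mbps.
200 Mbps = 200.0 Mbps; 200.0 / 12.990 = 15.40 → 15 viewers.

15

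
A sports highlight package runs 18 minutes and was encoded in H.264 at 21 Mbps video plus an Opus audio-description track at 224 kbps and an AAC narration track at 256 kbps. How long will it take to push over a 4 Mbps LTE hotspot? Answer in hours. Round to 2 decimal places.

18 min = 1080 s
Audio total: 224 + 256 = 480 kbps = 0.480 Mbps.
Total bitrate: 21.480 Mbps.
File: 21.480 Mbps × 1080 s = 23198.4 Mb.
At 4 Mbps: 23198.4 / 4 = 5799.6 s ≈ 1.61 hours.

1.61 hours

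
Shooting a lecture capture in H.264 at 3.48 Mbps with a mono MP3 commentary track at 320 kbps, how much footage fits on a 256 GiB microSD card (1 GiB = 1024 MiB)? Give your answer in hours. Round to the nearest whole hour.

Audio: 320 kbps = 0.320 Mbps.
Total bitrate: 3.48 + 0.320 = 3.800 Mbps.
Capacity: 256 GiB = 2,199,023 Mb.
Recording time: 2,199,023 / 3.800 = 578,690 s ≈ 161 hours.

161 hours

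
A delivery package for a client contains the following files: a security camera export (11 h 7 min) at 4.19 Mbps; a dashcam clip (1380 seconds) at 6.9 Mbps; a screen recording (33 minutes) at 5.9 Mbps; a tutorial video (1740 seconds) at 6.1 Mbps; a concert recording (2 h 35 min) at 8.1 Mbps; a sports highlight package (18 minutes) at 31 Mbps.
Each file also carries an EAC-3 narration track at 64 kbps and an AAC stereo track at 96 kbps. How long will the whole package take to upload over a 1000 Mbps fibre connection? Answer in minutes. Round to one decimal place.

5.3 minutes

Audio total: 64 + 96 = 160 kbps = 0.160 Mbps.
security camera export: 4.350 Mbps × 40020 s = 174087.0 Mb
dashcam clip: 7.060 Mbps × 1380 s = 9742.8 Mb
screen recording: 6.060 Mbps × 1980 s = 11998.8 Mb
tutorial video: 6.260 Mbps × 1740 s = 10892.4 Mb
concert recording: 8.260 Mbps × 9300 s = 76818.0 Mb
sports highlight package: 31.160 Mbps × 1080 s = 33652.8 Mb
Total: 317191.8 Mb = 39649.0 MB.
At 1000 Mbps: 317191.8 / 1000 = 317 s ≈ 5.29 minutes.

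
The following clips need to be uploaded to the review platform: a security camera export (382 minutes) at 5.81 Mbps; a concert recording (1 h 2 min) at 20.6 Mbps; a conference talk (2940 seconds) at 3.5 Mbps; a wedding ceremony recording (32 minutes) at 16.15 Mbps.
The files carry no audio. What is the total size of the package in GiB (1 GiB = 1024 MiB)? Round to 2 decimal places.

security camera export: 5.810 Mbps × 22920 s = 133165.2 Mb
concert recording: 20.600 Mbps × 3720 s = 76632.0 Mb
conference talk: 3.500 Mbps × 2940 s = 10290.0 Mb
wedding ceremony recording: 16.150 Mbps × 1920 s = 31008.0 Mb
Total: 251095.2 Mb = 31386.9 MB.
= 29.23 GiB.

29.23 GiB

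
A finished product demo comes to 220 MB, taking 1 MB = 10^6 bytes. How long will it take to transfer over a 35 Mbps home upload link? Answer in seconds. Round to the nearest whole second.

File: 220 MB = 1760.0 Mb.
At 35 Mbps: 1760.0 / 35 = 50.3 s ≈ 50.3 seconds.

50 seconds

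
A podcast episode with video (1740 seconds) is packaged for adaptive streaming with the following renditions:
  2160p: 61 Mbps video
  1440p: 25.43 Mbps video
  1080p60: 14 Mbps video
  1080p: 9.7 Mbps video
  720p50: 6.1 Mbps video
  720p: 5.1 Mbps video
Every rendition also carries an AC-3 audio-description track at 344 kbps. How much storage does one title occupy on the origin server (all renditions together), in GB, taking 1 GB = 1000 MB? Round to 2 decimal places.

26.84 GB

Audio: 344 kbps = 0.344 Mbps.
Sum of rendition bitrates: (61+0.344) + (25.43+0.344) + (14+0.344) + (9.7+0.344) + (6.1+0.344) + (5.1+0.344) = 123.394 Mbps.
× 1740 s = 214,706 Mb = 26,838 MB = 26.84 GB.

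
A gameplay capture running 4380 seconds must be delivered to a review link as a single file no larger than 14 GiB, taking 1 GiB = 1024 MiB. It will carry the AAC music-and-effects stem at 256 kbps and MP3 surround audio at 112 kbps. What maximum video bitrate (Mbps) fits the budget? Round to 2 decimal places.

Budget: 14 GiB = 120259.1 Mb.
Total bitrate budget: 120259.1 Mb / 4380 s = 27.456 Mbps.
Audio total: 256 + 112 = 368 kbps = 0.368 Mbps.
Video: 27.456 − 0.368 = 27.088 Mbps.

27.09 Mbps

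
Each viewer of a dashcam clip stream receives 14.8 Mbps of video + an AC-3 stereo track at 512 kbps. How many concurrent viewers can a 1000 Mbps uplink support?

65

Audio: 512 kbps = 0.512 Mbps.
Per-viewer media rate: 15.312 Mbps.
1000 Mbps = 1,000 Mbps; 1,000 / 15.312 = 65.31 → 65 viewers.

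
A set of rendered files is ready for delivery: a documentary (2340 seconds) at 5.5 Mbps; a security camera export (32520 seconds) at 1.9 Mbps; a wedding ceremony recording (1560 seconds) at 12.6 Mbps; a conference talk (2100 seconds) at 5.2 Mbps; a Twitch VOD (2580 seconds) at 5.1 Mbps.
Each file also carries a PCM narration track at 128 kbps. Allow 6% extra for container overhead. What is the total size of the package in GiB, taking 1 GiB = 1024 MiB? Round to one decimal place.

Audio: 128 kbps = 0.128 Mbps.
documentary: 5.628 Mbps × 2340 s × 1.06 = 13959.7 Mb
security camera export: 2.028 Mbps × 32520 s × 1.06 = 69907.6 Mb
wedding ceremony recording: 12.728 Mbps × 1560 s × 1.06 = 21047.0 Mb
conference talk: 5.328 Mbps × 2100 s × 1.06 = 11860.1 Mb
Twitch VOD: 5.228 Mbps × 2580 s × 1.06 = 14297.5 Mb
Total: 131072.0 Mb = 16384.0 MB.
= 15.26 GiB.

15.3 GiB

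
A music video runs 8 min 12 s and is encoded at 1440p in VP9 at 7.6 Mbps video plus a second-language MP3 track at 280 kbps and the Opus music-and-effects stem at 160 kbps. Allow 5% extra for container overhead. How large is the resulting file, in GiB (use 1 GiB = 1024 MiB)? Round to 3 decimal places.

0.484 GiB

8 min 12 s = 492 s
Audio total: 280 + 160 = 440 kbps = 0.440 Mbps.
Total bitrate: 7.6 + 0.440 = 8.040 Mbps.
Stream data: 8.040 Mbps × 492 s = 3955.7 Mb.
With 5% container overhead: ×1.05.
4,153 Mb = 519,183,000 bytes ÷ 1,073,741,824 = 0.4835 GiB.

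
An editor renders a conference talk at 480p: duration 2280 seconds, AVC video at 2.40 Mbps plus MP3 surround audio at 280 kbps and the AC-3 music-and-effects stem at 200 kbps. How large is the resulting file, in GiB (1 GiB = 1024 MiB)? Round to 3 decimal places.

Audio total: 280 + 200 = 480 kbps = 0.480 Mbps.
Total bitrate: 2.40 + 0.480 = 2.880 Mbps.
Stream data: 2.880 Mbps × 2280 s = 6566.4 Mb.
6,566 Mb = 820,800,000 bytes ÷ 1,073,741,824 = 0.7644 GiB.

0.764 GiB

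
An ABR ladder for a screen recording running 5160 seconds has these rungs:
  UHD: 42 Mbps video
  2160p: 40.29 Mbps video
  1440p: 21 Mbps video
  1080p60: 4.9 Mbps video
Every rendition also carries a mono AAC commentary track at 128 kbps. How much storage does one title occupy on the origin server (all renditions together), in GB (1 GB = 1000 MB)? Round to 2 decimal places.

Audio: 128 kbps = 0.128 Mbps.
Sum of rendition bitrates: (42+0.128) + (40.29+0.128) + (21+0.128) + (4.9+0.128) = 108.702 Mbps.
× 5160 s = 560,902 Mb = 70,113 MB = 70.11 GB.

70.11 GB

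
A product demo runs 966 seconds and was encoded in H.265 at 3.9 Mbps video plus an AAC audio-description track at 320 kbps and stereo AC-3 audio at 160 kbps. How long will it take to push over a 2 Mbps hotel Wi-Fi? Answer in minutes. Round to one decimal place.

35.3 minutes

Audio total: 320 + 160 = 480 kbps = 0.480 Mbps.
Total bitrate: 4.380 Mbps.
File: 4.380 Mbps × 966 s = 4231.1 Mb.
At 2 Mbps: 4231.1 / 2 = 2115.5 s ≈ 35.3 minutes.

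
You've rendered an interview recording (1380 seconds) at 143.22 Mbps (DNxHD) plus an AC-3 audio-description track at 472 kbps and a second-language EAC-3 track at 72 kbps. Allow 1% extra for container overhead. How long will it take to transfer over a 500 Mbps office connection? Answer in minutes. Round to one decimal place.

Audio total: 472 + 72 = 544 kbps = 0.544 Mbps.
Total bitrate: 143.764 Mbps.
File: 143.764 Mbps × 1380 s = 198394.3 Mb.
With 1% container overhead: ×1.01. → 200378.3 Mb.
At 500 Mbps: 200378.3 / 500 = 400.8 s ≈ 6.68 minutes.

6.7 minutes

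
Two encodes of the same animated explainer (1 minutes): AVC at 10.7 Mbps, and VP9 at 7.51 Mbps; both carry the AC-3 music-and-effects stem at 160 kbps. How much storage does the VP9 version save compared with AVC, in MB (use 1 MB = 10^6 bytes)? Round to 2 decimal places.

23.93 MB

Audio: 160 kbps = 0.160 Mbps.
AVC: 10.860 Mbps × 60 s = 651.6 Mb = 81.450 MB.
VP9: 7.670 Mbps × 60 s = 460.2 Mb = 57.525 MB.
Saving: 81.450 − 57.525 = 23.925 MB.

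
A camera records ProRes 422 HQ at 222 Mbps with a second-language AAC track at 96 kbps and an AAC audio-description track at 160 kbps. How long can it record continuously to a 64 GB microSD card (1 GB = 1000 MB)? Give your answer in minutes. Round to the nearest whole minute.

Audio total: 96 + 160 = 256 kbps = 0.256 Mbps.
Total bitrate: 222 + 0.256 = 222.256 Mbps.
Capacity: 64 GB = 512,000 Mb.
Recording time: 512,000 / 222.256 = 2,304 s ≈ 38.4 minutes.

38 minutes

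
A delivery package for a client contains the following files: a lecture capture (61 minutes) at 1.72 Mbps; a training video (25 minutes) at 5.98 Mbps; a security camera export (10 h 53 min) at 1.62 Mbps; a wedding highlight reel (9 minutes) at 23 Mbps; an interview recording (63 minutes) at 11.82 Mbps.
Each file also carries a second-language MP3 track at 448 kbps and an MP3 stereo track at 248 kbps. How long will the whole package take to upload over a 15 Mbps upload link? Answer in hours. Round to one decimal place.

Audio total: 448 + 248 = 696 kbps = 0.696 Mbps.
lecture capture: 2.416 Mbps × 3660 s = 8842.6 Mb
training video: 6.676 Mbps × 1500 s = 10014.0 Mb
security camera export: 2.316 Mbps × 39180 s = 90740.9 Mb
wedding highlight reel: 23.696 Mbps × 540 s = 12795.8 Mb
interview recording: 12.516 Mbps × 3780 s = 47310.5 Mb
Total: 169703.8 Mb = 21213.0 MB.
At 15 Mbps: 169703.8 / 15 = 11314 s ≈ 3.14 hours.

3.1 hours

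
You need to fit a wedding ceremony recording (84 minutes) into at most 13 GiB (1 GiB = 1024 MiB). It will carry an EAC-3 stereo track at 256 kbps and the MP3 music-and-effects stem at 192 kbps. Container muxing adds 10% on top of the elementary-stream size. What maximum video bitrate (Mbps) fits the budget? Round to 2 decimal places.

Budget: 13 GiB = 111669.1 Mb.
Stream payload after overhead: 111669.1 / 1.10 = 101517.4 Mb.
84 min = 5040 s
Total bitrate budget: 101517.4 Mb / 5040 s = 20.142 Mbps.
Audio total: 256 + 192 = 448 kbps = 0.448 Mbps.
Video: 20.142 − 0.448 = 19.694 Mbps.

19.69 Mbps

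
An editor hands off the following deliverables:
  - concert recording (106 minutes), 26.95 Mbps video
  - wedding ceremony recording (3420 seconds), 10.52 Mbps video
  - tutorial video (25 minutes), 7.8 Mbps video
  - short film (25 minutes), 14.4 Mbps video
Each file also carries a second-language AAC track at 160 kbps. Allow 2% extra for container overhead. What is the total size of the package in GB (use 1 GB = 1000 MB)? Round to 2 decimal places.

30.95 GB

Audio: 160 kbps = 0.160 Mbps.
concert recording: 27.110 Mbps × 6360 s × 1.02 = 175868.0 Mb
wedding ceremony recording: 10.680 Mbps × 3420 s × 1.02 = 37256.1 Mb
tutorial video: 7.960 Mbps × 1500 s × 1.02 = 12178.8 Mb
short film: 14.560 Mbps × 1500 s × 1.02 = 22276.8 Mb
Total: 247579.7 Mb = 30947.5 MB.
= 30.95 GB.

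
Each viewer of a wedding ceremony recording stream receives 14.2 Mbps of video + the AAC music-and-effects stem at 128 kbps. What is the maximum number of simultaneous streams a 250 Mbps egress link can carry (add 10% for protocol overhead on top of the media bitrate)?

Audio: 128 kbps = 0.128 Mbps.
Per-viewer media rate: 14.328 Mbps.
On the wire with 10% overhead: 15.761 Mbps.
250 Mbps = 250.0 Mbps; 250.0 / 15.761 = 15.86 → 15 viewers.

15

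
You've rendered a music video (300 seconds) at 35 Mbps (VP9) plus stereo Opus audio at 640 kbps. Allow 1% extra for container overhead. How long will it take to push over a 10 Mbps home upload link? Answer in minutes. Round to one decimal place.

18.0 minutes

Audio: 640 kbps = 0.640 Mbps.
Total bitrate: 35.640 Mbps.
File: 35.640 Mbps × 300 s = 10692.0 Mb.
With 1% container overhead: ×1.01. → 10798.9 Mb.
At 10 Mbps: 10798.9 / 10 = 1079.9 s ≈ 18 minutes.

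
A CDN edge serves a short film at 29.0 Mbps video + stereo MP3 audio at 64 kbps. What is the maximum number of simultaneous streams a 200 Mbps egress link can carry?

6

Audio: 64 kbps = 0.064 Mbps.
Per-viewer media rate: 29.064 Mbps.
200 Mbps = 200.0 Mbps; 200.0 / 29.064 = 6.88 → 6 viewers.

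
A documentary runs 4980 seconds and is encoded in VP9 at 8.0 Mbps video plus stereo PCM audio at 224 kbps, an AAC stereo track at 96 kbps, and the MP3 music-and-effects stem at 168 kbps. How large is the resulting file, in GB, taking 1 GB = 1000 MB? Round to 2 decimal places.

5.28 GB

Audio total: 224 + 96 + 168 = 488 kbps = 0.488 Mbps.
Total bitrate: 8.0 + 0.488 = 8.488 Mbps.
Stream data: 8.488 Mbps × 4980 s = 42270.2 Mb.
42,270 Mb ÷ 8 = 5,284 MB → 5.284 GB.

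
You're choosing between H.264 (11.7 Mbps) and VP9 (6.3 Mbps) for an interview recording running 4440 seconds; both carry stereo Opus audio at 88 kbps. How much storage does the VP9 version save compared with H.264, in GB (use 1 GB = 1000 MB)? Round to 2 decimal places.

3.00 GB

Audio: 88 kbps = 0.088 Mbps.
H.264: 11.788 Mbps × 4440 s = 52338.7 Mb = 6.542 GB.
VP9: 6.388 Mbps × 4440 s = 28362.7 Mb = 3.545 GB.
Saving: 6.542 − 3.545 = 2.997 GB.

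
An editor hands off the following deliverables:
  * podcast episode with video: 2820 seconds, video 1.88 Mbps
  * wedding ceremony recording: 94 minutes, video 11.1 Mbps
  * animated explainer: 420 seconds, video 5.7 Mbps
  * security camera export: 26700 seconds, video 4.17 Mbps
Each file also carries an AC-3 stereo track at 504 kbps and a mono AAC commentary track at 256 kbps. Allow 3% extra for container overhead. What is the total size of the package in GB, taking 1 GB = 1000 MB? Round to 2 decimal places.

Audio total: 504 + 256 = 760 kbps = 0.760 Mbps.
podcast episode with video: 2.640 Mbps × 2820 s × 1.03 = 7668.1 Mb
wedding ceremony recording: 11.860 Mbps × 5640 s × 1.03 = 68897.1 Mb
animated explainer: 6.460 Mbps × 420 s × 1.03 = 2794.6 Mb
security camera export: 4.930 Mbps × 26700 s × 1.03 = 135579.9 Mb
Total: 214939.8 Mb = 26867.5 MB.
= 26.87 GB.

26.87 GB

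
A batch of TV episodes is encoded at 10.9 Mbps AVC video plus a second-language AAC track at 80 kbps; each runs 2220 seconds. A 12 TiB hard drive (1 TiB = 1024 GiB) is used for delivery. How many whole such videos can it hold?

Audio: 80 kbps = 0.080 Mbps.
Total bitrate: 10.980 Mbps.
Per item: 10.980 Mbps × 2220 s = 24,376 Mb = 3,047 MB.
Capacity: 12 TiB = 105,553,116 Mb; 4330.28 items → 4330 complete.

4330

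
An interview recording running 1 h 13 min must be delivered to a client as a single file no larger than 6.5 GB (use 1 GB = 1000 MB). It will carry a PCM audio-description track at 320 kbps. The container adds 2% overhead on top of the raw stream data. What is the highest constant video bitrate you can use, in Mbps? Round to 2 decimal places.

11.32 Mbps

Budget: 6.5 GB = 52000.0 Mb.
Stream payload after overhead: 52000.0 / 1.02 = 50980.4 Mb.
1 h 13 min = 73 min = 4380 s
Total bitrate budget: 50980.4 Mb / 4380 s = 11.639 Mbps.
Audio: 320 kbps = 0.320 Mbps.
Video: 11.639 − 0.320 = 11.319 Mbps.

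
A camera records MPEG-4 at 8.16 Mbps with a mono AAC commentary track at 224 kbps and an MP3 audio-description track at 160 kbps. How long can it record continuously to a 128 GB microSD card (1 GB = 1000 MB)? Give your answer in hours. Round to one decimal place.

Audio total: 224 + 160 = 384 kbps = 0.384 Mbps.
Total bitrate: 8.16 + 0.384 = 8.544 Mbps.
Capacity: 128 GB = 1,024,000 Mb.
Recording time: 1,024,000 / 8.544 = 119,850 s ≈ 33.3 hours.

33.3 hours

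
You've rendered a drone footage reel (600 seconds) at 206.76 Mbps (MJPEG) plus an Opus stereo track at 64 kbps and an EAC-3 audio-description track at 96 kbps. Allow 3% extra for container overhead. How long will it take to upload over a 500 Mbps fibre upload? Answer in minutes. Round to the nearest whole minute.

Audio total: 64 + 96 = 160 kbps = 0.160 Mbps.
Total bitrate: 206.920 Mbps.
File: 206.920 Mbps × 600 s = 124152.0 Mb.
With 3% container overhead: ×1.03. → 127876.6 Mb.
At 500 Mbps: 127876.6 / 500 = 255.8 s ≈ 4.26 minutes.

4 minutes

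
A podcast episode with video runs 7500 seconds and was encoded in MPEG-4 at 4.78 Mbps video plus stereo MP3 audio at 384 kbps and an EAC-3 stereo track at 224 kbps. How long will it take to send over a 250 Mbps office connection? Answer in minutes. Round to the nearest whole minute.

3 minutes

Audio total: 384 + 224 = 608 kbps = 0.608 Mbps.
Total bitrate: 5.388 Mbps.
File: 5.388 Mbps × 7500 s = 40410.0 Mb.
At 250 Mbps: 40410.0 / 250 = 161.6 s ≈ 2.69 minutes.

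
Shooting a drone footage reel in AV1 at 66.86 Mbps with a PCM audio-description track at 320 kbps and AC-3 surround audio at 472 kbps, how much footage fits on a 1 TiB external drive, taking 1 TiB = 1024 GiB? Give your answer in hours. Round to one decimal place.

36.1 hours

Audio total: 320 + 472 = 792 kbps = 0.792 Mbps.
Total bitrate: 66.86 + 0.792 = 67.652 Mbps.
Capacity: 1 TiB = 8,796,093 Mb.
Recording time: 8,796,093 / 67.652 = 130,020 s ≈ 36.1 hours.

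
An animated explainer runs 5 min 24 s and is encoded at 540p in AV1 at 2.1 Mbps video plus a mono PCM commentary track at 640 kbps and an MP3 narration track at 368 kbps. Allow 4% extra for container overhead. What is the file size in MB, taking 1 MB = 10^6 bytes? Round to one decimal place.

130.9 MB

5 min 24 s = 324 s
Audio total: 640 + 368 = 1008 kbps = 1.008 Mbps.
Total bitrate: 2.1 + 1.008 = 3.108 Mbps.
Stream data: 3.108 Mbps × 324 s = 1007.0 Mb.
With 4% container overhead: ×1.04.
1,047 Mb ÷ 8 = 130.9 MB → 130.9 MB.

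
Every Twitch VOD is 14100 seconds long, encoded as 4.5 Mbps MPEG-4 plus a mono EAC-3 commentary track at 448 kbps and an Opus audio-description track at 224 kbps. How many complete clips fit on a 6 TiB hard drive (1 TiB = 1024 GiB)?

Audio total: 448 + 224 = 672 kbps = 0.672 Mbps.
Total bitrate: 5.172 Mbps.
Per item: 5.172 Mbps × 14100 s = 72,925 Mb = 9,116 MB.
Capacity: 6 TiB = 52,776,558 Mb; 723.71 items → 723 complete.

723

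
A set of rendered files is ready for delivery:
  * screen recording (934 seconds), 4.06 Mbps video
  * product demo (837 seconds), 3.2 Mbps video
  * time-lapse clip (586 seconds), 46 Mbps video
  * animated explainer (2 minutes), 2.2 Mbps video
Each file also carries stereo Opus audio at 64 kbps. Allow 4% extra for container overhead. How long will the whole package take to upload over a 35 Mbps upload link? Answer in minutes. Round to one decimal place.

16.8 minutes

Audio: 64 kbps = 0.064 Mbps.
screen recording: 4.124 Mbps × 934 s × 1.04 = 4005.9 Mb
product demo: 3.264 Mbps × 837 s × 1.04 = 2841.2 Mb
time-lapse clip: 46.064 Mbps × 586 s × 1.04 = 28073.2 Mb
animated explainer: 2.264 Mbps × 120 s × 1.04 = 282.5 Mb
Total: 35202.9 Mb = 4400.4 MB.
At 35 Mbps: 35202.9 / 35 = 1006 s ≈ 16.8 minutes.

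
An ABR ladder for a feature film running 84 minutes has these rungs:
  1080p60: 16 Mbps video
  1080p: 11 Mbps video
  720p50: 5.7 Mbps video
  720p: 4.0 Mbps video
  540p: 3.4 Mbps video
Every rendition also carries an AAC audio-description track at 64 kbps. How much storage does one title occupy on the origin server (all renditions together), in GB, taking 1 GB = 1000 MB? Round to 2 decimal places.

84 min = 5040 s
Audio: 64 kbps = 0.064 Mbps.
Sum of rendition bitrates: (16+0.064) + (11+0.064) + (5.7+0.064) + (4.0+0.064) + (3.4+0.064) = 40.420 Mbps.
× 5040 s = 203,717 Mb = 25,465 MB = 25.46 GB.

25.46 GB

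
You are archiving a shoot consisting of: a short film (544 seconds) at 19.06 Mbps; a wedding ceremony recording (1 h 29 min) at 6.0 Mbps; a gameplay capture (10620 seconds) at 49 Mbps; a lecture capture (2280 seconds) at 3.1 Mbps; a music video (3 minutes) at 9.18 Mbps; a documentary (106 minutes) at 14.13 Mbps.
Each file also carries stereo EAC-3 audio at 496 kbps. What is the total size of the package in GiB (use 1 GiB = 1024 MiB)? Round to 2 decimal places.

78.46 GiB

Audio: 496 kbps = 0.496 Mbps.
short film: 19.556 Mbps × 544 s = 10638.5 Mb
wedding ceremony recording: 6.496 Mbps × 5340 s = 34688.6 Mb
gameplay capture: 49.496 Mbps × 10620 s = 525647.5 Mb
lecture capture: 3.596 Mbps × 2280 s = 8198.9 Mb
music video: 9.676 Mbps × 180 s = 1741.7 Mb
documentary: 14.626 Mbps × 6360 s = 93021.4 Mb
Total: 673936.5 Mb = 84242.1 MB.
= 78.46 GiB.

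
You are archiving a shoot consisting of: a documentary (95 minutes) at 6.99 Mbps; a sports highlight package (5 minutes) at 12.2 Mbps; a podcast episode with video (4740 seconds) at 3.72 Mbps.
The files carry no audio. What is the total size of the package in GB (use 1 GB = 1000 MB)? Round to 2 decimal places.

7.64 GB

documentary: 6.990 Mbps × 5700 s = 39843.0 Mb
sports highlight package: 12.200 Mbps × 300 s = 3660.0 Mb
podcast episode with video: 3.720 Mbps × 4740 s = 17632.8 Mb
Total: 61135.8 Mb = 7642.0 MB.
= 7.642 GB.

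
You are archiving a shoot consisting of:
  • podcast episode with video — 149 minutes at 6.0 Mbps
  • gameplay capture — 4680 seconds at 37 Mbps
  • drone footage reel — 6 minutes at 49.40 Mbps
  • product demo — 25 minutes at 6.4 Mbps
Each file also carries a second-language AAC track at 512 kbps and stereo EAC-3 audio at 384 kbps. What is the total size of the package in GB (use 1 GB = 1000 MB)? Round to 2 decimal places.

33.51 GB

Audio total: 512 + 384 = 896 kbps = 0.896 Mbps.
podcast episode with video: 6.896 Mbps × 8940 s = 61650.2 Mb
gameplay capture: 37.896 Mbps × 4680 s = 177353.3 Mb
drone footage reel: 50.296 Mbps × 360 s = 18106.6 Mb
product demo: 7.296 Mbps × 1500 s = 10944.0 Mb
Total: 268054.1 Mb = 33506.8 MB.
= 33.51 GB.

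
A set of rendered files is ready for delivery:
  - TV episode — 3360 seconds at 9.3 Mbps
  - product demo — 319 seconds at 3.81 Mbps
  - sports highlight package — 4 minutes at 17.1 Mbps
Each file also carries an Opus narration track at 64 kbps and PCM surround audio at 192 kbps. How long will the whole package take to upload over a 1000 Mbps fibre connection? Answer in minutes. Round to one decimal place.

0.6 minutes

Audio total: 64 + 192 = 256 kbps = 0.256 Mbps.
TV episode: 9.556 Mbps × 3360 s = 32108.2 Mb
product demo: 4.066 Mbps × 319 s = 1297.1 Mb
sports highlight package: 17.356 Mbps × 240 s = 4165.4 Mb
Total: 37570.7 Mb = 4696.3 MB.
At 1000 Mbps: 37570.7 / 1000 = 38 s ≈ 0.626 minutes.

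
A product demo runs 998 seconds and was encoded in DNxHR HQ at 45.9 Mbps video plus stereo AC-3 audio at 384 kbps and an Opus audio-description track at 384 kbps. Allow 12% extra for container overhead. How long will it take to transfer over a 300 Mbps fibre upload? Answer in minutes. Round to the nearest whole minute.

3 minutes

Audio total: 384 + 384 = 768 kbps = 0.768 Mbps.
Total bitrate: 46.668 Mbps.
File: 46.668 Mbps × 998 s = 46574.7 Mb.
With 12% container overhead: ×1.12. → 52163.6 Mb.
At 300 Mbps: 52163.6 / 300 = 173.9 s ≈ 2.9 minutes.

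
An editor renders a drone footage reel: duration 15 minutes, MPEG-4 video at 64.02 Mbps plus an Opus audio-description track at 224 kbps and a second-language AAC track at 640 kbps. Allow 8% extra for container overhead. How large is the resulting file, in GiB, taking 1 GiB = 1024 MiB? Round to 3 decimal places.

7.342 GiB

15 min = 900 s
Audio total: 224 + 640 = 864 kbps = 0.864 Mbps.
Total bitrate: 64.02 + 0.864 = 64.884 Mbps.
Stream data: 64.884 Mbps × 900 s = 58395.6 Mb.
With 8% container overhead: ×1.08.
63,067 Mb = 7,883,406,000 bytes ÷ 1,073,741,824 = 7.342 GiB.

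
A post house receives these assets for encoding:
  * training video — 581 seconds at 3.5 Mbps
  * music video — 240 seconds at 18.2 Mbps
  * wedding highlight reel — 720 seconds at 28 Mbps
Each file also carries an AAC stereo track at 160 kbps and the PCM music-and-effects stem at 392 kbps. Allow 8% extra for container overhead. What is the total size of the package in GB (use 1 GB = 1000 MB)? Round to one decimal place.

Audio total: 160 + 392 = 552 kbps = 0.552 Mbps.
training video: 4.052 Mbps × 581 s × 1.08 = 2542.5 Mb
music video: 18.752 Mbps × 240 s × 1.08 = 4860.5 Mb
wedding highlight reel: 28.552 Mbps × 720 s × 1.08 = 22202.0 Mb
Total: 29605.1 Mb = 3700.6 MB.
= 3.701 GB.

3.7 GB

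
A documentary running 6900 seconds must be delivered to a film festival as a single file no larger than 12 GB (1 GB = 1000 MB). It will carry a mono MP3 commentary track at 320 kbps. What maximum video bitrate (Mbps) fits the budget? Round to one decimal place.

13.6 Mbps

Budget: 12 GB = 96000.0 Mb.
Total bitrate budget: 96000.0 Mb / 6900 s = 13.913 Mbps.
Audio: 320 kbps = 0.320 Mbps.
Video: 13.913 − 0.320 = 13.593 Mbps.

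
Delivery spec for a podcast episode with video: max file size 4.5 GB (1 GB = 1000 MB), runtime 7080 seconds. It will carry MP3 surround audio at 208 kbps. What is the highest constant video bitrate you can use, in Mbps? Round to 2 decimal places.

4.88 Mbps

Budget: 4.5 GB = 36000.0 Mb.
Total bitrate budget: 36000.0 Mb / 7080 s = 5.085 Mbps.
Audio: 208 kbps = 0.208 Mbps.
Video: 5.085 − 0.208 = 4.877 Mbps.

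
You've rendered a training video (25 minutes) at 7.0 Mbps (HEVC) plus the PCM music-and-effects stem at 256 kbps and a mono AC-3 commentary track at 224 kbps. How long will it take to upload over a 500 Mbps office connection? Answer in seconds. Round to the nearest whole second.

22 seconds

25 min = 1500 s
Audio total: 256 + 224 = 480 kbps = 0.480 Mbps.
Total bitrate: 7.480 Mbps.
File: 7.480 Mbps × 1500 s = 11220.0 Mb.
At 500 Mbps: 11220.0 / 500 = 22.4 s ≈ 22.4 seconds.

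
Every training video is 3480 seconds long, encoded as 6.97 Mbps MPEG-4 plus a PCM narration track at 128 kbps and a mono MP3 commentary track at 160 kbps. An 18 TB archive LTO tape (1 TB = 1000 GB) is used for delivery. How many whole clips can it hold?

Audio total: 128 + 160 = 288 kbps = 0.288 Mbps.
Total bitrate: 7.258 Mbps.
Per item: 7.258 Mbps × 3480 s = 25,258 Mb = 3,157 MB.
Capacity: 18 TB = 144,000,000 Mb; 5701.20 items → 5701 complete.

5701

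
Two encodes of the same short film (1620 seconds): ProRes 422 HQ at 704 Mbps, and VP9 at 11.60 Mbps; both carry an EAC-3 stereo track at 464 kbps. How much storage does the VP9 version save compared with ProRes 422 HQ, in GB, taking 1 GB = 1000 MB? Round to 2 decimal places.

140.21 GB

Audio: 464 kbps = 0.464 Mbps.
ProRes 422 HQ: 704.464 Mbps × 1620 s = 1141231.7 Mb = 142.654 GB.
VP9: 12.064 Mbps × 1620 s = 19543.7 Mb = 2.443 GB.
Saving: 142.654 − 2.443 = 140.211 GB.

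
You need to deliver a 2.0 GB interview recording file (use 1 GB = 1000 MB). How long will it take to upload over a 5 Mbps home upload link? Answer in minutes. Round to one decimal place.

File: 2.0 GB = 16000.0 Mb.
At 5 Mbps: 16000.0 / 5 = 3200.0 s ≈ 53.3 minutes.

53.3 minutes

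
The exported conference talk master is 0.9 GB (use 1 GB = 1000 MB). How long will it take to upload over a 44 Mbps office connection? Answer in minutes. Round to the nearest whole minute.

3 minutes

File: 0.9 GB = 7200.0 Mb.
At 44 Mbps: 7200.0 / 44 = 163.6 s ≈ 2.73 minutes.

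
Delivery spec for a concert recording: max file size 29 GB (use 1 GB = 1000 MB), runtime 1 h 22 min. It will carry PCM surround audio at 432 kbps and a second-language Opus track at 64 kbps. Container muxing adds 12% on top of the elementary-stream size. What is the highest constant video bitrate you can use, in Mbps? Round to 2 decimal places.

41.61 Mbps

Budget: 29 GB = 232000.0 Mb.
Stream payload after overhead: 232000.0 / 1.12 = 207142.9 Mb.
1 h 22 min = 82 min = 4920 s
Total bitrate budget: 207142.9 Mb / 4920 s = 42.102 Mbps.
Audio total: 432 + 64 = 496 kbps = 0.496 Mbps.
Video: 42.102 − 0.496 = 41.606 Mbps.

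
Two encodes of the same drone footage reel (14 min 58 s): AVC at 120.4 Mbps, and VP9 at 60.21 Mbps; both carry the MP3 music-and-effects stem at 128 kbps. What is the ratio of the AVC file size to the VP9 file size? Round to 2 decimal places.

14 min 58 s = 898 s
Audio: 128 kbps = 0.128 Mbps.
AVC: 120.528 Mbps × 898 s = 108234.1 Mb = 13.529 GB.
VP9: 60.338 Mbps × 898 s = 54183.5 Mb = 6.773 GB.
Ratio: 13.529 / 6.773 = 1.998.

2.00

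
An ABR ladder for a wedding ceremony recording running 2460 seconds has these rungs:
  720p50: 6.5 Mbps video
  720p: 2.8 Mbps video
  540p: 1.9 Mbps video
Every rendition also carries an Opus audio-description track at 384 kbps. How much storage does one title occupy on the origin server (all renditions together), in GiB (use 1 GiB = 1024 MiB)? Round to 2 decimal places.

3.54 GiB

Audio: 384 kbps = 0.384 Mbps.
Sum of rendition bitrates: (6.5+0.384) + (2.8+0.384) + (1.9+0.384) = 12.352 Mbps.
× 2460 s = 30,386 Mb = 3,798 MB = 3.537 GiB.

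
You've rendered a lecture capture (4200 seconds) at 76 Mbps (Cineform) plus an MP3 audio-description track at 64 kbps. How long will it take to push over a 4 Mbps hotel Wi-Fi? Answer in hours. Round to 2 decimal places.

22.19 hours

Audio: 64 kbps = 0.064 Mbps.
Total bitrate: 76.064 Mbps.
File: 76.064 Mbps × 4200 s = 319468.8 Mb.
At 4 Mbps: 319468.8 / 4 = 79867.2 s ≈ 22.2 hours.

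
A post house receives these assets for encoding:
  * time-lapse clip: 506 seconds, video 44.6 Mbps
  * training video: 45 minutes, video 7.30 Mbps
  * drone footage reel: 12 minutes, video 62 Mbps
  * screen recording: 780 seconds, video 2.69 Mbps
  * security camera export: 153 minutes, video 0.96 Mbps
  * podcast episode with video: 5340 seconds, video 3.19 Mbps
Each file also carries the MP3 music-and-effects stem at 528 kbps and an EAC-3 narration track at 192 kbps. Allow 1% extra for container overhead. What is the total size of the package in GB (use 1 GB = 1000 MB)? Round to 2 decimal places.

16.25 GB

Audio total: 528 + 192 = 720 kbps = 0.720 Mbps.
time-lapse clip: 45.320 Mbps × 506 s × 1.01 = 23161.2 Mb
training video: 8.020 Mbps × 2700 s × 1.01 = 21870.5 Mb
drone footage reel: 62.720 Mbps × 720 s × 1.01 = 45610.0 Mb
screen recording: 3.410 Mbps × 780 s × 1.01 = 2686.4 Mb
security camera export: 1.680 Mbps × 9180 s × 1.01 = 15576.6 Mb
podcast episode with video: 3.910 Mbps × 5340 s × 1.01 = 21088.2 Mb
Total: 129993.0 Mb = 16249.1 MB.
= 16.25 GB.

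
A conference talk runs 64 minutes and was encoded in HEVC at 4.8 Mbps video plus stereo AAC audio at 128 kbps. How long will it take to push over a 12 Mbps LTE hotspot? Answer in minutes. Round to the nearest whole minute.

26 minutes

64 min = 3840 s
Audio: 128 kbps = 0.128 Mbps.
Total bitrate: 4.928 Mbps.
File: 4.928 Mbps × 3840 s = 18923.5 Mb.
At 12 Mbps: 18923.5 / 12 = 1577.0 s ≈ 26.3 minutes.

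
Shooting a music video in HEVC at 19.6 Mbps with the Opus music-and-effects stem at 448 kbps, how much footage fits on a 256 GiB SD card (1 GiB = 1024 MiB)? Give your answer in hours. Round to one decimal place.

30.5 hours

Audio: 448 kbps = 0.448 Mbps.
Total bitrate: 19.6 + 0.448 = 20.048 Mbps.
Capacity: 256 GiB = 2,199,023 Mb.
Recording time: 2,199,023 / 20.048 = 109,688 s ≈ 30.5 hours.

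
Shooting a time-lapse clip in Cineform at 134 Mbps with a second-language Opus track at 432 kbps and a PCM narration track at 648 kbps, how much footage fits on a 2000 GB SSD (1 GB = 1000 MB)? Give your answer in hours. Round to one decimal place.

Audio total: 432 + 648 = 1080 kbps = 1.080 Mbps.
Total bitrate: 134 + 1.080 = 135.080 Mbps.
Capacity: 2000 GB = 16,000,000 Mb.
Recording time: 16,000,000 / 135.080 = 118,448 s ≈ 32.9 hours.

32.9 hours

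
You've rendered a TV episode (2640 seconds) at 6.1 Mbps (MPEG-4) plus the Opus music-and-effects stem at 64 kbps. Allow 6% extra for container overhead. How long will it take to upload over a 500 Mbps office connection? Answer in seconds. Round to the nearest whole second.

34 seconds

Audio: 64 kbps = 0.064 Mbps.
Total bitrate: 6.164 Mbps.
File: 6.164 Mbps × 2640 s = 16273.0 Mb.
With 6% container overhead: ×1.06. → 17249.3 Mb.
At 500 Mbps: 17249.3 / 500 = 34.5 s ≈ 34.5 seconds.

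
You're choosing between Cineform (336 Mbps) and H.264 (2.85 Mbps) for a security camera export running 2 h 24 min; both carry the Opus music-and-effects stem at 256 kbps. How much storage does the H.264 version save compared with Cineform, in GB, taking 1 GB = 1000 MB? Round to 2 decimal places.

359.80 GB

2 h 24 min = 144 min = 8640 s
Audio: 256 kbps = 0.256 Mbps.
Cineform: 336.256 Mbps × 8640 s = 2905251.8 Mb = 363.156 GB.
H.264: 3.106 Mbps × 8640 s = 26835.8 Mb = 3.354 GB.
Saving: 363.156 − 3.354 = 359.802 GB.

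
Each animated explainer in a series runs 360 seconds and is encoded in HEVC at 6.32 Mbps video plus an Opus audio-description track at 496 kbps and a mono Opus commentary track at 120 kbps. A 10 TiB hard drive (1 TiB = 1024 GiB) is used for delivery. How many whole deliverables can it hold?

Audio total: 496 + 120 = 616 kbps = 0.616 Mbps.
Total bitrate: 6.936 Mbps.
Per item: 6.936 Mbps × 360 s = 2,497 Mb = 312.1 MB.
Capacity: 10 TiB = 87,960,930 Mb; 35227.21 items → 35227 complete.

35227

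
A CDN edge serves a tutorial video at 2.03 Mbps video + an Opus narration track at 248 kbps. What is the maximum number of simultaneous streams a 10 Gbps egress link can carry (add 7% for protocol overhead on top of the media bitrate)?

4102

Audio: 248 kbps = 0.248 Mbps.
Per-viewer media rate: 2.278 Mbps.
On the wire with 7% overhead: 2.437 Mbps.
10 Gbps = 10,000 Mbps; 10,000 / 2.437 = 4102.63 → 4102 viewers.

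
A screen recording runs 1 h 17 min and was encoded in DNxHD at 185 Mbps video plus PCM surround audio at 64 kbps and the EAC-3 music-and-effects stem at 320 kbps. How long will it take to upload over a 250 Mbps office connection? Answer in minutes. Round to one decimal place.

57.1 minutes

1 h 17 min = 77 min = 4620 s
Audio total: 64 + 320 = 384 kbps = 0.384 Mbps.
Total bitrate: 185.384 Mbps.
File: 185.384 Mbps × 4620 s = 856474.1 Mb.
At 250 Mbps: 856474.1 / 250 = 3425.9 s ≈ 57.1 minutes.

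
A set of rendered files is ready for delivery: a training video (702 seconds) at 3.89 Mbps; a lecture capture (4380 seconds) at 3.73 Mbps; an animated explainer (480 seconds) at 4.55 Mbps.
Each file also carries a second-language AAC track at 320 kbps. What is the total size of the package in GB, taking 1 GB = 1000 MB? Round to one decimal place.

2.9 GB

Audio: 320 kbps = 0.320 Mbps.
training video: 4.210 Mbps × 702 s = 2955.4 Mb
lecture capture: 4.050 Mbps × 4380 s = 17739.0 Mb
animated explainer: 4.870 Mbps × 480 s = 2337.6 Mb
Total: 23032.0 Mb = 2879.0 MB.
= 2.879 GB.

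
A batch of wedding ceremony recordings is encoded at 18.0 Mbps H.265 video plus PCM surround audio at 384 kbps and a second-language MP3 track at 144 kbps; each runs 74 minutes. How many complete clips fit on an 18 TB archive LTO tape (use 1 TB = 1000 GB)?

1750

74 min = 4440 s
Audio total: 384 + 144 = 528 kbps = 0.528 Mbps.
Total bitrate: 18.528 Mbps.
Per item: 18.528 Mbps × 4440 s = 82,264 Mb = 10,283 MB.
Capacity: 18 TB = 144,000,000 Mb; 1750.46 items → 1750 complete.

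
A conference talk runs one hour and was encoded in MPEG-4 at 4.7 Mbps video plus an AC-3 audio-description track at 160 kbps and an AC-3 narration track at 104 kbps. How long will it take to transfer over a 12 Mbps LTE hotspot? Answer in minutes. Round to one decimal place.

24.8 minutes

1 h = 3600 s
Audio total: 160 + 104 = 264 kbps = 0.264 Mbps.
Total bitrate: 4.964 Mbps.
File: 4.964 Mbps × 3600 s = 17870.4 Mb.
At 12 Mbps: 17870.4 / 12 = 1489.2 s ≈ 24.8 minutes.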